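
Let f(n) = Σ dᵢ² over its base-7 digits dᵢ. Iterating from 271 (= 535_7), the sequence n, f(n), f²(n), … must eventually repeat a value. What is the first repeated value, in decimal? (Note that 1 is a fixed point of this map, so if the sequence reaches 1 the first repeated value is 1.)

17

271 = (5,3,5)_7 → 59
59 = (1,1,3)_7 → 11
11 = (1,4)_7 → 17
17 = (2,3)_7 → 13
13 = (1,6)_7 → 37
37 = (5,2)_7 → 29
29 = (4,1)_7 → 17  — 17 already appeared earlier.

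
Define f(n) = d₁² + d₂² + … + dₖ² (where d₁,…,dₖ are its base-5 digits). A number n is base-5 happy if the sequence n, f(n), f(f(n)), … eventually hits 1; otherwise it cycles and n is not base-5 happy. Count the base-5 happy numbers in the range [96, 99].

1

96: 96 → 26 → 2 → 4 → 16 → 10 → 4  — not base-5 happy
97: 97 → 29 → 17 → 13 → 13  — not base-5 happy
98: 98 → 34 → 18 → 18  — not base-5 happy
99: 99 → 41 → 11 → 5 → 1  — base-5 happy
base-5 happy: 99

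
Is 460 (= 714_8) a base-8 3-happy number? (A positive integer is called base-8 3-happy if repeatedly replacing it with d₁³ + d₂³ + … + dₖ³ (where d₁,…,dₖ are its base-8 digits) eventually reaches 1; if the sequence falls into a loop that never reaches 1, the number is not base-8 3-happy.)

460 = (7,1,4)_8 → 7³ + 1³ + 4³ = 343 + 1 + 64 = 408
408 = (6,3,0)_8 → 6³ + 3³ + 0³ = 216 + 27 + 0 = 243
243 = (3,6,3)_8 → 3³ + 6³ + 3³ = 27 + 216 + 27 = 270
270 = (4,1,6)_8 → 4³ + 1³ + 6³ = 64 + 1 + 216 = 281
281 = (4,3,1)_8 → 4³ + 3³ + 1³ = 64 + 27 + 1 = 92
92 = (1,3,4)_8 → 1³ + 3³ + 4³ = 1 + 27 + 64 = 92  — 92 already seen; the sequence cycles without reaching 1.

not base-8 3-happy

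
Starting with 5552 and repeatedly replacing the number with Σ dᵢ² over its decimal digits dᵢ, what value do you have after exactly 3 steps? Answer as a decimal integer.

5552 → 79
79 → 130
130 → 10

10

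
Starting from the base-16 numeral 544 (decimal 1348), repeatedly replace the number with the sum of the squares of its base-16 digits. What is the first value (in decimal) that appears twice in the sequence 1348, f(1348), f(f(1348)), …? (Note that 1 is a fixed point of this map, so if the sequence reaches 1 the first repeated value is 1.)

1348 = (5,4,4)_16 → 5² + 4² + 4² = 25 + 16 + 16 = 57
57 = (3,9)_16 → 3² + 9² = 9 + 81 = 90
90 = (5,10)_16 → 5² + 10² = 25 + 100 = 125
125 = (7,13)_16 → 7² + 13² = 49 + 169 = 218
218 = (13,10)_16 → 13² + 10² = 169 + 100 = 269
269 = (1,0,13)_16 → 1² + 0² + 13² = 1 + 0 + 169 = 170
170 = (10,10)_16 → 10² + 10² = 100 + 100 = 200
200 = (12,8)_16 → 12² + 8² = 144 + 64 = 208
208 = (13,0)_16 → 13² + 0² = 169 + 0 = 169
169 = (10,9)_16 → 10² + 9² = 100 + 81 = 181
181 = (11,5)_16 → 11² + 5² = 121 + 25 = 146
146 = (9,2)_16 → 9² + 2² = 81 + 4 = 85
85 = (5,5)_16 → 5² + 5² = 25 + 25 = 50
50 = (3,2)_16 → 3² + 2² = 9 + 4 = 13
13 = (13)_16 → 13² = 169  — 169 already appeared earlier.

169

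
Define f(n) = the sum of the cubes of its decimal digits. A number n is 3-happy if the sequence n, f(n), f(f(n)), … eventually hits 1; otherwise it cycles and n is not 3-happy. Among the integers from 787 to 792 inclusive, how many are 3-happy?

1

787: 787 → 1198 → 1243 → 100 → 1  (reaches 1)
788: 788 → 1367 → 587 → 980 → 1241 → 74 → 407 → 407  (repeats 407)
789: 789 → 1584 → 702 → 351 → 153 → 153  (repeats 153)
790: 790 → 1072 → 352 → 160 → 217 → 352  (repeats 352)
791: 791 → 1073 → 371 → 371  (repeats 371)
792: 792 → 1080 → 513 → 153 → 153  (repeats 153)
3-happy: 787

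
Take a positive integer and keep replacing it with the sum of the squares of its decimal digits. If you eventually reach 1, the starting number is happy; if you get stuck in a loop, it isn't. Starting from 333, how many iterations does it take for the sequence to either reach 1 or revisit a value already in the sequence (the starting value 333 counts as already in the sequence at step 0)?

15

333 → 3² + 3² + 3² = 27
27 → 2² + 7² = 53
53 → 5² + 3² = 34
34 → 3² + 4² = 25
25 → 2² + 5² = 29
29 → 2² + 9² = 85
85 → 8² + 5² = 89
89 → 8² + 9² = 145
145 → 1² + 4² + 5² = 42
42 → 4² + 2² = 20
20 → 2² + 0² = 4
4 → 4² = 16
16 → 1² + 6² = 37
37 → 3² + 7² = 58
58 → 5² + 8² = 89  — 89 repeats.
That took 15 steps.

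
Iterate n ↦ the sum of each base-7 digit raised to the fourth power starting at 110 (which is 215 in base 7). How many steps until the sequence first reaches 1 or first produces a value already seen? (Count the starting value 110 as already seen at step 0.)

110 = (2,1,5)_7 → 2⁴ + 1⁴ + 5⁴ = 16 + 1 + 625 = 642
642 = (1,6,0,5)_7 → 1⁴ + 6⁴ + 0⁴ + 5⁴ = 1 + 1296 + 0 + 625 = 1922
1922 = (5,4,1,4)_7 → 5⁴ + 4⁴ + 1⁴ + 4⁴ = 625 + 256 + 1 + 256 = 1138
1138 = (3,2,1,4)_7 → 3⁴ + 2⁴ + 1⁴ + 4⁴ = 81 + 16 + 1 + 256 = 354
354 = (1,0,1,4)_7 → 1⁴ + 0⁴ + 1⁴ + 4⁴ = 1 + 0 + 1 + 256 = 258
258 = (5,1,6)_7 → 5⁴ + 1⁴ + 6⁴ = 625 + 1 + 1296 = 1922  — 1922 repeats.
That took 6 steps.

6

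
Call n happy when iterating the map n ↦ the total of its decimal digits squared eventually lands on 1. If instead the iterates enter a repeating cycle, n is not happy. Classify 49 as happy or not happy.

happy

49 → 97
97 → 130
130 → 10
10 → 1  — reached 1.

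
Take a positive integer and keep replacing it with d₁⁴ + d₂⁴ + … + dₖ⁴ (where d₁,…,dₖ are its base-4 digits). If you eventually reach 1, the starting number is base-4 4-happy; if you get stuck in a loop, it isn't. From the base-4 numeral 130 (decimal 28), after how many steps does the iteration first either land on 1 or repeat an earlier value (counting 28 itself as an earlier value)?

28 = (1,3,0)_4 → 1⁴ + 3⁴ + 0⁴ = 1 + 81 + 0 = 82
82 = (1,1,0,2)_4 → 1⁴ + 1⁴ + 0⁴ + 2⁴ = 1 + 1 + 0 + 16 = 18
18 = (1,0,2)_4 → 1⁴ + 0⁴ + 2⁴ = 1 + 0 + 16 = 17
17 = (1,0,1)_4 → 1⁴ + 0⁴ + 1⁴ = 1 + 0 + 1 = 2
2 = (2)_4 → 2⁴ = 16
16 = (1,0,0)_4 → 1⁴ + 0⁴ + 0⁴ = 1 + 0 + 0 = 1  — reached 1.
That took 6 steps.

6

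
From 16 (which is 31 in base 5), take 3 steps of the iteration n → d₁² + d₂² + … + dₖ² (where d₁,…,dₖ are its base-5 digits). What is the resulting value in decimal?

16 = (3,1)_5 → 3² + 1² = 9 + 1 = 10
10 = (2,0)_5 → 2² + 0² = 4 + 0 = 4
4 = (4)_5 → 4² = 16

16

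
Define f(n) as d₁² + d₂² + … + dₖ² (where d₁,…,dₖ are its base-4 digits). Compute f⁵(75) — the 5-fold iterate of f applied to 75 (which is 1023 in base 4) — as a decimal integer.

75 = (1,0,2,3)_4 → 14
14 = (3,2)_4 → 13
13 = (3,1)_4 → 10
10 = (2,2)_4 → 8
8 = (2,0)_4 → 4

4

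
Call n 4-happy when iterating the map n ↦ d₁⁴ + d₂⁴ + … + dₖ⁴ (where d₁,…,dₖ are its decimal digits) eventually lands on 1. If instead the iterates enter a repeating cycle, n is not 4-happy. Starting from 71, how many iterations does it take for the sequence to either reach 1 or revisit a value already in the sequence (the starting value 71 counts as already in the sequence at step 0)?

71 → 7⁴ + 1⁴ = 2402
2402 → 2⁴ + 4⁴ + 0⁴ + 2⁴ = 288
288 → 2⁴ + 8⁴ + 8⁴ = 8208
8208 → 8⁴ + 2⁴ + 0⁴ + 8⁴ = 8208  — 8208 repeats.
That took 4 steps.

4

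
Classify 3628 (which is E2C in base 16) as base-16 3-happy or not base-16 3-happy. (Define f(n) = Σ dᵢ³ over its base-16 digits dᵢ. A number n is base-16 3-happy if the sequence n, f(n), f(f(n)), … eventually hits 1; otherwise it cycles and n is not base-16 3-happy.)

base-16 3-happy

3628 = (14,2,12)_16 → 14³ + 2³ + 12³ = 4480
4480 = (1,1,8,0)_16 → 1³ + 1³ + 8³ + 0³ = 514
514 = (2,0,2)_16 → 2³ + 0³ + 2³ = 16
16 = (1,0)_16 → 1³ + 0³ = 1  — reached 1.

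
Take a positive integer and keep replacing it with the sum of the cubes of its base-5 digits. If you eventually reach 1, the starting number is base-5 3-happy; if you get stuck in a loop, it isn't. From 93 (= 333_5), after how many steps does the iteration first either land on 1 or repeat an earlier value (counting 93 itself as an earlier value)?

93 = (3,3,3)_5 → 3³ + 3³ + 3³ = 81
81 = (3,1,1)_5 → 3³ + 1³ + 1³ = 29
29 = (1,0,4)_5 → 1³ + 0³ + 4³ = 65
65 = (2,3,0)_5 → 2³ + 3³ + 0³ = 35
35 = (1,2,0)_5 → 1³ + 2³ + 0³ = 9
9 = (1,4)_5 → 1³ + 4³ = 65  — 65 repeats.
That took 6 steps.

6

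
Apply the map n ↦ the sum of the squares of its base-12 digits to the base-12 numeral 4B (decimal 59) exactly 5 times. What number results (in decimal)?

5

59 = (4,11)_12 → 4² + 11² = 137
137 = (11,5)_12 → 11² + 5² = 146
146 = (1,0,2)_12 → 1² + 0² + 2² = 5
5 = (5)_12 → 5² = 25
25 = (2,1)_12 → 2² + 1² = 5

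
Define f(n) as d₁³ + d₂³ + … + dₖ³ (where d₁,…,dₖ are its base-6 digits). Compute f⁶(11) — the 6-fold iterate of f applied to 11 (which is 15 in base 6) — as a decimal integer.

73

11 = (1,5)_6 → 1³ + 5³ = 126
126 = (3,3,0)_6 → 3³ + 3³ + 0³ = 54
54 = (1,3,0)_6 → 1³ + 3³ + 0³ = 28
28 = (4,4)_6 → 4³ + 4³ = 128
128 = (3,3,2)_6 → 3³ + 3³ + 2³ = 62
62 = (1,4,2)_6 → 1³ + 4³ + 2³ = 73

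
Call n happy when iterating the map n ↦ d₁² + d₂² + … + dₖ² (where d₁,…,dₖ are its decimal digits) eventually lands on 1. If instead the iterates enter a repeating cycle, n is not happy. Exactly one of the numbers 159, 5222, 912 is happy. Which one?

912

159: 159 → 107 → 50 → 25 → 29 → 85 → 89 → 145 → 42 → 20 → 4 → 16 → 37 → 58 → 89  — repeats 89 (not happy)
5222: 5222 → 37 → 58 → 89 → 145 → 42 → 20 → 4 → 16 → 37  — repeats 37 (not happy)
912: 912 → 86 → 100 → 1  — reaches 1 (happy)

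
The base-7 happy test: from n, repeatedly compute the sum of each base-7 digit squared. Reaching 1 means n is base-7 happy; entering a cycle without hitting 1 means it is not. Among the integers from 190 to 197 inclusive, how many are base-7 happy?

1

190: 190 → 46 → 52 → 10 → 10  — not base-7 happy
191: 191 → 49 → 1  — base-7 happy
192: 192 → 54 → 26 → 34 → 52 → 10 → 10  — not base-7 happy
193: 193 → 61 → 27 → 45 → 45  — not base-7 happy
194: 194 → 70 → 10 → 10  — not base-7 happy
195: 195 → 81 → 33 → 41 → 61 → 27 → 45 → 45  — not base-7 happy
196: 196 → 16 → 8 → 2 → 4 → 16  — not base-7 happy
197: 197 → 17 → 13 → 37 → 29 → 17  — not base-7 happy
base-7 happy: 191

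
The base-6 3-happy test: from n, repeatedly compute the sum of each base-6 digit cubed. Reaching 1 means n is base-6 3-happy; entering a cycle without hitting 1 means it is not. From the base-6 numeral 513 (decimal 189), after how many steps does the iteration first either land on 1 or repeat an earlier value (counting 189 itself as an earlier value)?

8

189 = (5,1,3)_6 → 5³ + 1³ + 3³ = 125 + 1 + 27 = 153
153 = (4,1,3)_6 → 4³ + 1³ + 3³ = 64 + 1 + 27 = 92
92 = (2,3,2)_6 → 2³ + 3³ + 2³ = 8 + 27 + 8 = 43
43 = (1,1,1)_6 → 1³ + 1³ + 1³ = 1 + 1 + 1 = 3
3 = (3)_6 → 3³ = 27
27 = (4,3)_6 → 4³ + 3³ = 64 + 27 = 91
91 = (2,3,1)_6 → 2³ + 3³ + 1³ = 8 + 27 + 1 = 36
36 = (1,0,0)_6 → 1³ + 0³ + 0³ = 1 + 0 + 0 = 1  — reached 1.
That took 8 steps.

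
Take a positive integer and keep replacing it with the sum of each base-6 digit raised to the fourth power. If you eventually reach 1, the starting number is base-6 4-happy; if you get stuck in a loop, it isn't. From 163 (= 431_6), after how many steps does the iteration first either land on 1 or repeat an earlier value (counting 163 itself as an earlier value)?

10

163 = (4,3,1)_6 → 4⁴ + 3⁴ + 1⁴ = 256 + 81 + 1 = 338
338 = (1,3,2,2)_6 → 1⁴ + 3⁴ + 2⁴ + 2⁴ = 1 + 81 + 16 + 16 = 114
114 = (3,1,0)_6 → 3⁴ + 1⁴ + 0⁴ = 81 + 1 + 0 = 82
82 = (2,1,4)_6 → 2⁴ + 1⁴ + 4⁴ = 16 + 1 + 256 = 273
273 = (1,1,3,3)_6 → 1⁴ + 1⁴ + 3⁴ + 3⁴ = 1 + 1 + 81 + 81 = 164
164 = (4,3,2)_6 → 4⁴ + 3⁴ + 2⁴ = 256 + 81 + 16 = 353
353 = (1,3,4,5)_6 → 1⁴ + 3⁴ + 4⁴ + 5⁴ = 1 + 81 + 256 + 625 = 963
963 = (4,2,4,3)_6 → 4⁴ + 2⁴ + 4⁴ + 3⁴ = 256 + 16 + 256 + 81 = 609
609 = (2,4,5,3)_6 → 2⁴ + 4⁴ + 5⁴ + 3⁴ = 16 + 256 + 625 + 81 = 978
978 = (4,3,1,0)_6 → 4⁴ + 3⁴ + 1⁴ + 0⁴ = 256 + 81 + 1 + 0 = 338  — 338 repeats.
That took 10 steps.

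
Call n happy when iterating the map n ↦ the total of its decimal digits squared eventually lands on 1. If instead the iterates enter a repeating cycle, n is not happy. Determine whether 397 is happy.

397 → 139
139 → 91
91 → 82
82 → 68
68 → 100
100 → 1  — reached 1.

happy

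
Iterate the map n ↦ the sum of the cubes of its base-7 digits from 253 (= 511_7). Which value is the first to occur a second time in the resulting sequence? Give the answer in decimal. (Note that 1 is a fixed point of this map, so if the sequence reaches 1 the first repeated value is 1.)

253 = (5,1,1)_7 → 5³ + 1³ + 1³ = 125 + 1 + 1 = 127
127 = (2,4,1)_7 → 2³ + 4³ + 1³ = 8 + 64 + 1 = 73
73 = (1,3,3)_7 → 1³ + 3³ + 3³ = 1 + 27 + 27 = 55
55 = (1,0,6)_7 → 1³ + 0³ + 6³ = 1 + 0 + 216 = 217
217 = (4,3,0)_7 → 4³ + 3³ + 0³ = 64 + 27 + 0 = 91
91 = (1,6,0)_7 → 1³ + 6³ + 0³ = 1 + 216 + 0 = 217  — 217 already appeared earlier.

217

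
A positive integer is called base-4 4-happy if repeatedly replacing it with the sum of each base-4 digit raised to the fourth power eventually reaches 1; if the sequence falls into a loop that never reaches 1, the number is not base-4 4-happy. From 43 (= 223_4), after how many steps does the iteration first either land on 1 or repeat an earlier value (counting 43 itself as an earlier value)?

43 = (2,2,3)_4 → 2⁴ + 2⁴ + 3⁴ = 16 + 16 + 81 = 113
113 = (1,3,0,1)_4 → 1⁴ + 3⁴ + 0⁴ + 1⁴ = 1 + 81 + 0 + 1 = 83
83 = (1,1,0,3)_4 → 1⁴ + 1⁴ + 0⁴ + 3⁴ = 1 + 1 + 0 + 81 = 83  — 83 repeats.
That took 3 steps.

3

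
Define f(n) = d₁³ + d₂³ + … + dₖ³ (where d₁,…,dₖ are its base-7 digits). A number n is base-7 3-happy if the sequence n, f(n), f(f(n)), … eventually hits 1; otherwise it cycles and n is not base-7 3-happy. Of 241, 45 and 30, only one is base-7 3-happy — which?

241: 241 → 307 → 433 → 343 → 1  — reaches 1 (base-7 3-happy)
45: 45 → 243 → 405 → 219 → 99 → 9 → 9  — repeats 9 (not base-7 3-happy)
30: 30 → 72 → 36 → 126 → 72  — repeats 72 (not base-7 3-happy)

241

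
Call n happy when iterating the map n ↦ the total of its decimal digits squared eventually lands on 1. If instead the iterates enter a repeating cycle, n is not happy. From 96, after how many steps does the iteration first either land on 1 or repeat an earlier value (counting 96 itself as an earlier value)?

13

96 → 9² + 6² = 81 + 36 = 117
117 → 1² + 1² + 7² = 1 + 1 + 49 = 51
51 → 5² + 1² = 25 + 1 = 26
26 → 2² + 6² = 4 + 36 = 40
40 → 4² + 0² = 16 + 0 = 16
16 → 1² + 6² = 1 + 36 = 37
37 → 3² + 7² = 9 + 49 = 58
58 → 5² + 8² = 25 + 64 = 89
89 → 8² + 9² = 64 + 81 = 145
145 → 1² + 4² + 5² = 1 + 16 + 25 = 42
42 → 4² + 2² = 16 + 4 = 20
20 → 2² + 0² = 4 + 0 = 4
4 → 4² = 16  — 16 repeats.
That took 13 steps.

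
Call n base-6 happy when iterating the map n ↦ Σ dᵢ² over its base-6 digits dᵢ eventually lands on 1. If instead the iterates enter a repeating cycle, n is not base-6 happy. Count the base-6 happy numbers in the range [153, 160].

153: 153 → 26 → 20 → 13 → 5 → 25 → 17 → 29 → 41 → 26  — not base-6 happy
154: 154 → 33 → 34 → 41 → 26 → 20 → 13 → 5 → 25 → 17 → 29 → 41  — not base-6 happy
155: 155 → 42 → 2 → 4 → 16 → 20 → 13 → 5 → 25 → 17 → 29 → 41 → 26 → 20  — not base-6 happy
156: 156 → 20 → 13 → 5 → 25 → 17 → 29 → 41 → 26 → 20  — not base-6 happy
157: 157 → 21 → 18 → 9 → 10 → 17 → 29 → 41 → 26 → 20 → 13 → 5 → 25 → 17  — not base-6 happy
158: 158 → 24 → 16 → 20 → 13 → 5 → 25 → 17 → 29 → 41 → 26 → 20  — not base-6 happy
159: 159 → 29 → 41 → 26 → 20 → 13 → 5 → 25 → 17 → 29  — not base-6 happy
160: 160 → 36 → 1  — base-6 happy
base-6 happy: 160

1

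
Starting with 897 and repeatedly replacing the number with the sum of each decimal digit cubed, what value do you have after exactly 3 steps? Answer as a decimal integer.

897 → 8³ + 9³ + 7³ = 1584
1584 → 1³ + 5³ + 8³ + 4³ = 702
702 → 7³ + 0³ + 2³ = 351

351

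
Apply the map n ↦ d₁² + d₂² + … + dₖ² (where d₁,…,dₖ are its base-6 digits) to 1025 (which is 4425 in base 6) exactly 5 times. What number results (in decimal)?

17

1025 = (4,4,2,5)_6 → 61
61 = (1,4,1)_6 → 18
18 = (3,0)_6 → 9
9 = (1,3)_6 → 10
10 = (1,4)_6 → 17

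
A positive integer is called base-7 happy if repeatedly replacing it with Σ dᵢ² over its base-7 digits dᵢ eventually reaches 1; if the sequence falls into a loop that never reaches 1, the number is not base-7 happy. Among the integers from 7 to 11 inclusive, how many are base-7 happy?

7: 7 → 1  (reaches 1)
8: 8 → 2 → 4 → 16 → 8  (repeats 8)
9: 9 → 5 → 25 → 25  (repeats 25)
10: 10 → 10  (repeats 10)
11: 11 → 17 → 13 → 37 → 29 → 17  (repeats 17)
base-7 happy: 7

1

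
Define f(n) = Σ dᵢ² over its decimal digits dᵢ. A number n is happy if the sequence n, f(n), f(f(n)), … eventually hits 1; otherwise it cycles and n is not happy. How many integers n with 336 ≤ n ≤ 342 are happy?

1

336: 336 → 54 → 41 → 17 → 50 → 25 → 29 → 85 → 89 → 145 → 42 → 20 → 4 → 16 → 37 → 58 → 89  (repeats 89)
337: 337 → 67 → 85 → 89 → 145 → 42 → 20 → 4 → 16 → 37 → 58 → 89  (repeats 89)
338: 338 → 82 → 68 → 100 → 1  (reaches 1)
339: 339 → 99 → 162 → 41 → 17 → 50 → 25 → 29 → 85 → 89 → 145 → 42 → 20 → 4 → 16 → 37 → 58 → 89  (repeats 89)
340: 340 → 25 → 29 → 85 → 89 → 145 → 42 → 20 → 4 → 16 → 37 → 58 → 89  (repeats 89)
341: 341 → 26 → 40 → 16 → 37 → 58 → 89 → 145 → 42 → 20 → 4 → 16  (repeats 16)
342: 342 → 29 → 85 → 89 → 145 → 42 → 20 → 4 → 16 → 37 → 58 → 89  (repeats 89)
happy: 338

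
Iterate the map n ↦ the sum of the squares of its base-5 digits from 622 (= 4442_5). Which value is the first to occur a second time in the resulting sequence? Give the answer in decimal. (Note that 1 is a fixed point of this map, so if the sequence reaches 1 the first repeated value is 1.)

622 = (4,4,4,2)_5 → 4² + 4² + 4² + 2² = 16 + 16 + 16 + 4 = 52
52 = (2,0,2)_5 → 2² + 0² + 2² = 4 + 0 + 4 = 8
8 = (1,3)_5 → 1² + 3² = 1 + 9 = 10
10 = (2,0)_5 → 2² + 0² = 4 + 0 = 4
4 = (4)_5 → 4² = 16
16 = (3,1)_5 → 3² + 1² = 9 + 1 = 10  — 10 already appeared earlier.

10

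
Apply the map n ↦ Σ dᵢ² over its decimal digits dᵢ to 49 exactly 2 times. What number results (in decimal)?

130

49 → 4² + 9² = 16 + 81 = 97
97 → 9² + 7² = 81 + 49 = 130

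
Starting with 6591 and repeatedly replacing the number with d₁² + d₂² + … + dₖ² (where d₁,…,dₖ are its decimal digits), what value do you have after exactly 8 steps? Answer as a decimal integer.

145

6591 → 6² + 5² + 9² + 1² = 143
143 → 1² + 4² + 3² = 26
26 → 2² + 6² = 40
40 → 4² + 0² = 16
16 → 1² + 6² = 37
37 → 3² + 7² = 58
58 → 5² + 8² = 89
89 → 8² + 9² = 145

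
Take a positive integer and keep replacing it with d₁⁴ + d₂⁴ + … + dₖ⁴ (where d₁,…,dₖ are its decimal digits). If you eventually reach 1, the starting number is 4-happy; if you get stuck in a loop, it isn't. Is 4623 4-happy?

4623 → 4⁴ + 6⁴ + 2⁴ + 3⁴ = 256 + 1296 + 16 + 81 = 1649
1649 → 1⁴ + 6⁴ + 4⁴ + 9⁴ = 1 + 1296 + 256 + 6561 = 8114
8114 → 8⁴ + 1⁴ + 1⁴ + 4⁴ = 4096 + 1 + 1 + 256 = 4354
4354 → 4⁴ + 3⁴ + 5⁴ + 4⁴ = 256 + 81 + 625 + 256 = 1218
1218 → 1⁴ + 2⁴ + 1⁴ + 8⁴ = 1 + 16 + 1 + 4096 = 4114
4114 → 4⁴ + 1⁴ + 1⁴ + 4⁴ = 256 + 1 + 1 + 256 = 514
514 → 5⁴ + 1⁴ + 4⁴ = 625 + 1 + 256 = 882
882 → 8⁴ + 8⁴ + 2⁴ = 4096 + 4096 + 16 = 8208
8208 → 8⁴ + 2⁴ + 0⁴ + 8⁴ = 4096 + 16 + 0 + 4096 = 8208  — 8208 already seen; the sequence cycles without reaching 1.

not 4-happy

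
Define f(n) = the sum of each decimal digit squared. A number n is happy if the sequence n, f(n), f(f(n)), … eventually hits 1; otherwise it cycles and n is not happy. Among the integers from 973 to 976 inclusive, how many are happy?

973: 973 → 139 → 91 → 82 → 68 → 100 → 1  — happy
974: 974 → 146 → 53 → 34 → 25 → 29 → 85 → 89 → 145 → 42 → 20 → 4 → 16 → 37 → 58 → 89  — not happy
975: 975 → 155 → 51 → 26 → 40 → 16 → 37 → 58 → 89 → 145 → 42 → 20 → 4 → 16  — not happy
976: 976 → 166 → 73 → 58 → 89 → 145 → 42 → 20 → 4 → 16 → 37 → 58  — not happy
happy: 973

1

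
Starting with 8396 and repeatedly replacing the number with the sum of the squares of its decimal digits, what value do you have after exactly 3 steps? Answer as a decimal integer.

8396 → 8² + 3² + 9² + 6² = 190
190 → 1² + 9² + 0² = 82
82 → 8² + 2² = 68

68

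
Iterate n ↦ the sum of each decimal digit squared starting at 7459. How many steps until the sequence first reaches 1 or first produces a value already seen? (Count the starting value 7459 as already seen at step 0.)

7459 → 171
171 → 51
51 → 26
26 → 40
40 → 16
16 → 37
37 → 58
58 → 89
89 → 145
145 → 42
42 → 20
20 → 4
4 → 16  — 16 repeats.
That took 13 steps.

13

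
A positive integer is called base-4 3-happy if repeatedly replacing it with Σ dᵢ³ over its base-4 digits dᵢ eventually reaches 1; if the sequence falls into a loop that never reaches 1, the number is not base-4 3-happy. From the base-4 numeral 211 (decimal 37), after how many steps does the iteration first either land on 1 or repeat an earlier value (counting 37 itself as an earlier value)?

37 = (2,1,1)_4 → 2³ + 1³ + 1³ = 8 + 1 + 1 = 10
10 = (2,2)_4 → 2³ + 2³ = 8 + 8 = 16
16 = (1,0,0)_4 → 1³ + 0³ + 0³ = 1 + 0 + 0 = 1  — reached 1.
That took 3 steps.

3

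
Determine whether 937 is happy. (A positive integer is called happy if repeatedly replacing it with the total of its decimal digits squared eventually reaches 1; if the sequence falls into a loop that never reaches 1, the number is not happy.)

937 → 9² + 3² + 7² = 81 + 9 + 49 = 139
139 → 1² + 3² + 9² = 1 + 9 + 81 = 91
91 → 9² + 1² = 81 + 1 = 82
82 → 8² + 2² = 64 + 4 = 68
68 → 6² + 8² = 36 + 64 = 100
100 → 1² + 0² + 0² = 1 + 0 + 0 = 1  — reached 1.

happy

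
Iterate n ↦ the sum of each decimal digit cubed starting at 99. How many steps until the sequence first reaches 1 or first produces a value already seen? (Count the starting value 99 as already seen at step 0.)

99 → 9³ + 9³ = 1458
1458 → 1³ + 4³ + 5³ + 8³ = 702
702 → 7³ + 0³ + 2³ = 351
351 → 3³ + 5³ + 1³ = 153
153 → 1³ + 5³ + 3³ = 153  — 153 repeats.
That took 5 steps.

5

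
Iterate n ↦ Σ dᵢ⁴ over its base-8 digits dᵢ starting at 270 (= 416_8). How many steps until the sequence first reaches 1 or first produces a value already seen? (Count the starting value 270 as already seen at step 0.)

4

270 = (4,1,6)_8 → 4⁴ + 1⁴ + 6⁴ = 256 + 1 + 1296 = 1553
1553 = (3,0,2,1)_8 → 3⁴ + 0⁴ + 2⁴ + 1⁴ = 81 + 0 + 16 + 1 = 98
98 = (1,4,2)_8 → 1⁴ + 4⁴ + 2⁴ = 1 + 256 + 16 = 273
273 = (4,2,1)_8 → 4⁴ + 2⁴ + 1⁴ = 256 + 16 + 1 = 273  — 273 repeats.
That took 4 steps.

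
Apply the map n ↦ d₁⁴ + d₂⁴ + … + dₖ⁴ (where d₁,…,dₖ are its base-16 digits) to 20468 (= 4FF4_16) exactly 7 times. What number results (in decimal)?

47314

20468 = (4,15,15,4)_16 → 4⁴ + 15⁴ + 15⁴ + 4⁴ = 101762
101762 = (1,8,13,8,2)_16 → 1⁴ + 8⁴ + 13⁴ + 8⁴ + 2⁴ = 36770
36770 = (8,15,10,2)_16 → 8⁴ + 15⁴ + 10⁴ + 2⁴ = 64737
64737 = (15,12,14,1)_16 → 15⁴ + 12⁴ + 14⁴ + 1⁴ = 109778
109778 = (1,10,12,13,2)_16 → 1⁴ + 10⁴ + 12⁴ + 13⁴ + 2⁴ = 59314
59314 = (14,7,11,2)_16 → 14⁴ + 7⁴ + 11⁴ + 2⁴ = 55474
55474 = (13,8,11,2)_16 → 13⁴ + 8⁴ + 11⁴ + 2⁴ = 47314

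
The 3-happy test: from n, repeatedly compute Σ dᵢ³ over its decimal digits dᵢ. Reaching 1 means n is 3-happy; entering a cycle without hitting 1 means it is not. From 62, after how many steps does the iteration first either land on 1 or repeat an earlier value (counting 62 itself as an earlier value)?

9

62 → 6³ + 2³ = 216 + 8 = 224
224 → 2³ + 2³ + 4³ = 8 + 8 + 64 = 80
80 → 8³ + 0³ = 512 + 0 = 512
512 → 5³ + 1³ + 2³ = 125 + 1 + 8 = 134
134 → 1³ + 3³ + 4³ = 1 + 27 + 64 = 92
92 → 9³ + 2³ = 729 + 8 = 737
737 → 7³ + 3³ + 7³ = 343 + 27 + 343 = 713
713 → 7³ + 1³ + 3³ = 343 + 1 + 27 = 371
371 → 3³ + 7³ + 1³ = 27 + 343 + 1 = 371  — 371 repeats.
That took 9 steps.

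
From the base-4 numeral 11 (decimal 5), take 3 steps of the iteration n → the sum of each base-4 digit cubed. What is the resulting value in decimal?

8

5 = (1,1)_4 → 1³ + 1³ = 2
2 = (2)_4 → 2³ = 8
8 = (2,0)_4 → 2³ + 0³ = 8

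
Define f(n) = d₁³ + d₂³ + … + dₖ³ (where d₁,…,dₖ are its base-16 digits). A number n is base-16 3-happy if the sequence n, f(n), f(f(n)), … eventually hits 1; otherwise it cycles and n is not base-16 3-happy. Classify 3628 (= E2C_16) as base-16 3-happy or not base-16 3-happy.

base-16 3-happy

3628 = (14,2,12)_16 → 14³ + 2³ + 12³ = 2744 + 8 + 1728 = 4480
4480 = (1,1,8,0)_16 → 1³ + 1³ + 8³ + 0³ = 1 + 1 + 512 + 0 = 514
514 = (2,0,2)_16 → 2³ + 0³ + 2³ = 8 + 0 + 8 = 16
16 = (1,0)_16 → 1³ + 0³ = 1 + 0 = 1  — reached 1.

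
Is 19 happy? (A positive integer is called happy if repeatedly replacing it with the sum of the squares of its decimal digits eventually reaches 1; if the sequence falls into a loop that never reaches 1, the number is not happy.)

happy

19 → 1² + 9² = 1 + 81 = 82
82 → 8² + 2² = 64 + 4 = 68
68 → 6² + 8² = 36 + 64 = 100
100 → 1² + 0² + 0² = 1 + 0 + 0 = 1  — reached 1.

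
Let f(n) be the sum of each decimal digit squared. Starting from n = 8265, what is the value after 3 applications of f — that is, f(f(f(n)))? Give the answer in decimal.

100

8265 → 8² + 2² + 6² + 5² = 64 + 4 + 36 + 25 = 129
129 → 1² + 2² + 9² = 1 + 4 + 81 = 86
86 → 8² + 6² = 64 + 36 = 100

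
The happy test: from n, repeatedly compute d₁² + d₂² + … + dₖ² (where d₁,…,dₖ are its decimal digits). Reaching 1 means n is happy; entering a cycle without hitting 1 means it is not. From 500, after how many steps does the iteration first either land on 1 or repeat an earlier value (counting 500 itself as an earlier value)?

12

500 → 5² + 0² + 0² = 25 + 0 + 0 = 25
25 → 2² + 5² = 4 + 25 = 29
29 → 2² + 9² = 4 + 81 = 85
85 → 8² + 5² = 64 + 25 = 89
89 → 8² + 9² = 64 + 81 = 145
145 → 1² + 4² + 5² = 1 + 16 + 25 = 42
42 → 4² + 2² = 16 + 4 = 20
20 → 2² + 0² = 4 + 0 = 4
4 → 4² = 16
16 → 1² + 6² = 1 + 36 = 37
37 → 3² + 7² = 9 + 49 = 58
58 → 5² + 8² = 25 + 64 = 89  — 89 repeats.
That took 12 steps.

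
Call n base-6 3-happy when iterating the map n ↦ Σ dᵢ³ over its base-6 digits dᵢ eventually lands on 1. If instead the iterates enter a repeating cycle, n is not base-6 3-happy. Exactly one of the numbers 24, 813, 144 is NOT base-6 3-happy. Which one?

813

24: 24 → 64 → 129 → 81 → 36 → 1  — reaches 1 (base-6 3-happy)
813: 813 → 145 → 65 → 190 → 190  — repeats 190 (not base-6 3-happy)
144: 144 → 64 → 129 → 81 → 36 → 1  — reaches 1 (base-6 3-happy)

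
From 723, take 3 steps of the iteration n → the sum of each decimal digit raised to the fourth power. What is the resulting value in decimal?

723 → 7⁴ + 2⁴ + 3⁴ = 2498
2498 → 2⁴ + 4⁴ + 9⁴ + 8⁴ = 10929
10929 → 1⁴ + 0⁴ + 9⁴ + 2⁴ + 9⁴ = 13139

13139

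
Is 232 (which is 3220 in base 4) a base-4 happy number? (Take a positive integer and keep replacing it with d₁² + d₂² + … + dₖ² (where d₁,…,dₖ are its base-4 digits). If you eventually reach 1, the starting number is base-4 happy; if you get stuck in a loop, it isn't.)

base-4 happy

232 = (3,2,2,0)_4 → 3² + 2² + 2² + 0² = 9 + 4 + 4 + 0 = 17
17 = (1,0,1)_4 → 1² + 0² + 1² = 1 + 0 + 1 = 2
2 = (2)_4 → 2² = 4
4 = (1,0)_4 → 1² + 0² = 1 + 0 = 1  — reached 1.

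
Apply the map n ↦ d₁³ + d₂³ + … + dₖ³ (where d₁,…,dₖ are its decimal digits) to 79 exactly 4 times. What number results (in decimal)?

79 → 7³ + 9³ = 343 + 729 = 1072
1072 → 1³ + 0³ + 7³ + 2³ = 1 + 0 + 343 + 8 = 352
352 → 3³ + 5³ + 2³ = 27 + 125 + 8 = 160
160 → 1³ + 6³ + 0³ = 1 + 216 + 0 = 217

217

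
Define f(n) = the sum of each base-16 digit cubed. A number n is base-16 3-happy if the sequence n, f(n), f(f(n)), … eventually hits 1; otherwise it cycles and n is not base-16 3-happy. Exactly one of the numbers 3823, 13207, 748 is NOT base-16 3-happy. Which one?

3823: 3823 → 8863 → 4120 → 514 → 16 → 1  — reaches 1 (base-16 3-happy)
13207: 13207 → 1126 → 496 → 3376 → 2224 → 1843 → 397 → 2710 → 1945 → 1801 → 1072 → 91 → 1456 → 1456  — repeats 1456 (not base-16 3-happy)
748: 748 → 4480 → 514 → 16 → 1  — reaches 1 (base-16 3-happy)

13207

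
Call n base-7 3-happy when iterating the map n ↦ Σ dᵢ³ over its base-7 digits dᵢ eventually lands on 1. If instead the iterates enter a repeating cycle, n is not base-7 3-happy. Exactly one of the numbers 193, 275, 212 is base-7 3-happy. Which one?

193

193: 193 → 307 → 433 → 343 → 1  — reaches 1 (base-7 3-happy)
275: 275 → 197 → 65 → 17 → 35 → 125 → 251 → 341 → 557 → 137 → 197  — repeats 197 (not base-7 3-happy)
212: 212 → 80 → 92 → 218 → 92  — repeats 92 (not base-7 3-happy)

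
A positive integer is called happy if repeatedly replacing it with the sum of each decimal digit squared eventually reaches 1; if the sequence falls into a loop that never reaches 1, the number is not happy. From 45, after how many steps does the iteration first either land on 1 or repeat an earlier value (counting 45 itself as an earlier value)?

45 → 41
41 → 17
17 → 50
50 → 25
25 → 29
29 → 85
85 → 89
89 → 145
145 → 42
42 → 20
20 → 4
4 → 16
16 → 37
37 → 58
58 → 89  — 89 repeats.
That took 15 steps.

15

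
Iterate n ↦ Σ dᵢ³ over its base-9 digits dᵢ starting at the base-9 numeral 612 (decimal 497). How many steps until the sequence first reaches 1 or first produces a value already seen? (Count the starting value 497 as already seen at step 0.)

497 = (6,1,2)_9 → 6³ + 1³ + 2³ = 225
225 = (2,7,0)_9 → 2³ + 7³ + 0³ = 351
351 = (4,3,0)_9 → 4³ + 3³ + 0³ = 91
91 = (1,1,1)_9 → 1³ + 1³ + 1³ = 3
3 = (3)_9 → 3³ = 27
27 = (3,0)_9 → 3³ + 0³ = 27  — 27 repeats.
That took 6 steps.

6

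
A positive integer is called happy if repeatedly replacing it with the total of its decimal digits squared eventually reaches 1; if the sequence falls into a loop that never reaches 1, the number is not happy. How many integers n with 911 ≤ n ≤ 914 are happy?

911: 911 → 83 → 73 → 58 → 89 → 145 → 42 → 20 → 4 → 16 → 37 → 58  (repeats 58)
912: 912 → 86 → 100 → 1  (reaches 1)
913: 913 → 91 → 82 → 68 → 100 → 1  (reaches 1)
914: 914 → 98 → 145 → 42 → 20 → 4 → 16 → 37 → 58 → 89 → 145  (repeats 145)
happy: 912, 913

2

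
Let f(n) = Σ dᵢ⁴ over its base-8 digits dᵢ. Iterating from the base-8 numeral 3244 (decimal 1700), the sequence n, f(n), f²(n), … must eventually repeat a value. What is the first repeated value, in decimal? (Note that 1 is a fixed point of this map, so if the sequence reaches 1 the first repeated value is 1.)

257

1700 = (3,2,4,4)_8 → 3⁴ + 2⁴ + 4⁴ + 4⁴ = 609
609 = (1,1,4,1)_8 → 1⁴ + 1⁴ + 4⁴ + 1⁴ = 259
259 = (4,0,3)_8 → 4⁴ + 0⁴ + 3⁴ = 337
337 = (5,2,1)_8 → 5⁴ + 2⁴ + 1⁴ = 642
642 = (1,2,0,2)_8 → 1⁴ + 2⁴ + 0⁴ + 2⁴ = 33
33 = (4,1)_8 → 4⁴ + 1⁴ = 257
257 = (4,0,1)_8 → 4⁴ + 0⁴ + 1⁴ = 257  — 257 already appeared earlier.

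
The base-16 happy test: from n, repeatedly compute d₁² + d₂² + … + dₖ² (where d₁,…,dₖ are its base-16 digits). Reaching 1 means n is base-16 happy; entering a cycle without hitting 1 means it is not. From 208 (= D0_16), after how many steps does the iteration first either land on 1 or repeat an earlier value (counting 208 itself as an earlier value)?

7

208 = (13,0)_16 → 169
169 = (10,9)_16 → 181
181 = (11,5)_16 → 146
146 = (9,2)_16 → 85
85 = (5,5)_16 → 50
50 = (3,2)_16 → 13
13 = (13)_16 → 169  — 169 repeats.
That took 7 steps.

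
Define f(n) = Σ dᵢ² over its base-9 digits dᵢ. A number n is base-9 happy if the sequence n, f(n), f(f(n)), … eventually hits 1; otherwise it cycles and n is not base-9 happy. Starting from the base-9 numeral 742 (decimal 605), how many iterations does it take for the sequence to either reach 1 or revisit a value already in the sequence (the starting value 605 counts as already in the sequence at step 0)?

605 = (7,4,2)_9 → 69
69 = (7,6)_9 → 85
85 = (1,0,4)_9 → 17
17 = (1,8)_9 → 65
65 = (7,2)_9 → 53
53 = (5,8)_9 → 89
89 = (1,0,8)_9 → 65  — 65 repeats.
That took 7 steps.

7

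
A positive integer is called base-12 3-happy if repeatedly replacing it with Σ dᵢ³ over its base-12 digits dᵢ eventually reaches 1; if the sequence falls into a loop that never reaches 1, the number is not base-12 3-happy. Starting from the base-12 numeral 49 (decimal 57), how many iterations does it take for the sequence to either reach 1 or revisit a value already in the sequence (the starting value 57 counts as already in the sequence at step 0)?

15

57 = (4,9)_12 → 793
793 = (5,6,1)_12 → 342
342 = (2,4,6)_12 → 288
288 = (2,0,0)_12 → 8
8 = (8)_12 → 512
512 = (3,6,8)_12 → 755
755 = (5,2,11)_12 → 1464
1464 = (10,2,0)_12 → 1008
1008 = (7,0,0)_12 → 343
343 = (2,4,7)_12 → 415
415 = (2,10,7)_12 → 1351
1351 = (9,4,7)_12 → 1136
1136 = (7,10,8)_12 → 1855
1855 = (1,0,10,7)_12 → 1344
1344 = (9,4,0)_12 → 793  — 793 repeats.
That took 15 steps.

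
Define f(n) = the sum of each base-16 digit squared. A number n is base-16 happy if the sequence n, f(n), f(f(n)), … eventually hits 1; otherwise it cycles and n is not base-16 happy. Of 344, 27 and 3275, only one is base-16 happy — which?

27

344: 344 → 90 → 125 → 218 → 269 → 170 → 200 → 208 → 169 → 181 → 146 → 85 → 50 → 13 → 169  — repeats 169 (not base-16 happy)
27: 27 → 122 → 149 → 106 → 136 → 128 → 64 → 16 → 1  — reaches 1 (base-16 happy)
3275: 3275 → 409 → 163 → 109 → 205 → 313 → 91 → 146 → 85 → 50 → 13 → 169 → 181 → 146  — repeats 146 (not base-16 happy)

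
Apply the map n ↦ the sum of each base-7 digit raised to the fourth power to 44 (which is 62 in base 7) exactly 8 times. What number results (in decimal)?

1218

44 = (6,2)_7 → 1312
1312 = (3,5,5,3)_7 → 1412
1412 = (4,0,5,5)_7 → 1506
1506 = (4,2,5,1)_7 → 898
898 = (2,4,2,2)_7 → 304
304 = (6,1,3)_7 → 1378
1378 = (4,0,0,6)_7 → 1552
1552 = (4,3,4,5)_7 → 1218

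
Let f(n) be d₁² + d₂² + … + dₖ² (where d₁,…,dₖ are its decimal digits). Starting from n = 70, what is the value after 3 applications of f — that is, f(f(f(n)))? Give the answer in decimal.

70 → 7² + 0² = 49
49 → 4² + 9² = 97
97 → 9² + 7² = 130

130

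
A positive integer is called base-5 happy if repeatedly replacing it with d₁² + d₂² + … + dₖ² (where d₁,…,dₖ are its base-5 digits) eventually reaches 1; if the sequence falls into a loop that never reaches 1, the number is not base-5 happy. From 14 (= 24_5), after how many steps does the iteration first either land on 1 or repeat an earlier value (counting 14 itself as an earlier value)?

14 = (2,4)_5 → 2² + 4² = 4 + 16 = 20
20 = (4,0)_5 → 4² + 0² = 16 + 0 = 16
16 = (3,1)_5 → 3² + 1² = 9 + 1 = 10
10 = (2,0)_5 → 2² + 0² = 4 + 0 = 4
4 = (4)_5 → 4² = 16  — 16 repeats.
That took 5 steps.

5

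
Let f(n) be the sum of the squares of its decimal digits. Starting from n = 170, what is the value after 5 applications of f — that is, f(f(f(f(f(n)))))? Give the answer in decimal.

89

170 → 50
50 → 25
25 → 29
29 → 85
85 → 89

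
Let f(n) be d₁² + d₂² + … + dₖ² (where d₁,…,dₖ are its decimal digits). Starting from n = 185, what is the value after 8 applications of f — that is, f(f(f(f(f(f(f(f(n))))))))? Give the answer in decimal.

145

185 → 1² + 8² + 5² = 1 + 64 + 25 = 90
90 → 9² + 0² = 81 + 0 = 81
81 → 8² + 1² = 64 + 1 = 65
65 → 6² + 5² = 36 + 25 = 61
61 → 6² + 1² = 36 + 1 = 37
37 → 3² + 7² = 9 + 49 = 58
58 → 5² + 8² = 25 + 64 = 89
89 → 8² + 9² = 64 + 81 = 145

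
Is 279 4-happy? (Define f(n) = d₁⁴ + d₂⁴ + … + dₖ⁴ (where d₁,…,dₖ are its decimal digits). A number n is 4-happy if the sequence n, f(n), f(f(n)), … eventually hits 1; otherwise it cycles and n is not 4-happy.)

not 4-happy

279 → 2⁴ + 7⁴ + 9⁴ = 16 + 2401 + 6561 = 8978
8978 → 8⁴ + 9⁴ + 7⁴ + 8⁴ = 4096 + 6561 + 2401 + 4096 = 17154
17154 → 1⁴ + 7⁴ + 1⁴ + 5⁴ + 4⁴ = 1 + 2401 + 1 + 625 + 256 = 3284
3284 → 3⁴ + 2⁴ + 8⁴ + 4⁴ = 81 + 16 + 4096 + 256 = 4449
4449 → 4⁴ + 4⁴ + 4⁴ + 9⁴ = 256 + 256 + 256 + 6561 = 7329
7329 → 7⁴ + 3⁴ + 2⁴ + 9⁴ = 2401 + 81 + 16 + 6561 = 9059
9059 → 9⁴ + 0⁴ + 5⁴ + 9⁴ = 6561 + 0 + 625 + 6561 = 13747
13747 → 1⁴ + 3⁴ + 7⁴ + 4⁴ + 7⁴ = 1 + 81 + 2401 + 256 + 2401 = 5140
5140 → 5⁴ + 1⁴ + 4⁴ + 0⁴ = 625 + 1 + 256 + 0 = 882
882 → 8⁴ + 8⁴ + 2⁴ = 4096 + 4096 + 16 = 8208
8208 → 8⁴ + 2⁴ + 0⁴ + 8⁴ = 4096 + 16 + 0 + 4096 = 8208  — 8208 already seen; the sequence cycles without reaching 1.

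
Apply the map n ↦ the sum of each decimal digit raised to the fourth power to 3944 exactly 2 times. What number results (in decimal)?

3283

3944 → 3⁴ + 9⁴ + 4⁴ + 4⁴ = 7154
7154 → 7⁴ + 1⁴ + 5⁴ + 4⁴ = 3283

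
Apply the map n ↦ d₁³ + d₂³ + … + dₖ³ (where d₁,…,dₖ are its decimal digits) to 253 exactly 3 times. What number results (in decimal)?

352

253 → 2³ + 5³ + 3³ = 8 + 125 + 27 = 160
160 → 1³ + 6³ + 0³ = 1 + 216 + 0 = 217
217 → 2³ + 1³ + 7³ = 8 + 1 + 343 = 352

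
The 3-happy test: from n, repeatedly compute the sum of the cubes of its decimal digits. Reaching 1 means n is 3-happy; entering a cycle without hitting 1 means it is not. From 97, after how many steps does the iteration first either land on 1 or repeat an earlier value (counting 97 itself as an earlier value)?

97 → 9³ + 7³ = 1072
1072 → 1³ + 0³ + 7³ + 2³ = 352
352 → 3³ + 5³ + 2³ = 160
160 → 1³ + 6³ + 0³ = 217
217 → 2³ + 1³ + 7³ = 352  — 352 repeats.
That took 5 steps.

5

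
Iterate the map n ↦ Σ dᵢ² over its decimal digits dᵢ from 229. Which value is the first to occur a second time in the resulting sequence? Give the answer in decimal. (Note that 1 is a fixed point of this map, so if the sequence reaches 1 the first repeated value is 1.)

229 → 89
89 → 145
145 → 42
42 → 20
20 → 4
4 → 16
16 → 37
37 → 58
58 → 89  — 89 already appeared earlier.

89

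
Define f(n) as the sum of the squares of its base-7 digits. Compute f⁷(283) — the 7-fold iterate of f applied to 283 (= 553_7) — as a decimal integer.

17

283 = (5,5,3)_7 → 5² + 5² + 3² = 59
59 = (1,1,3)_7 → 1² + 1² + 3² = 11
11 = (1,4)_7 → 1² + 4² = 17
17 = (2,3)_7 → 2² + 3² = 13
13 = (1,6)_7 → 1² + 6² = 37
37 = (5,2)_7 → 5² + 2² = 29
29 = (4,1)_7 → 4² + 1² = 17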